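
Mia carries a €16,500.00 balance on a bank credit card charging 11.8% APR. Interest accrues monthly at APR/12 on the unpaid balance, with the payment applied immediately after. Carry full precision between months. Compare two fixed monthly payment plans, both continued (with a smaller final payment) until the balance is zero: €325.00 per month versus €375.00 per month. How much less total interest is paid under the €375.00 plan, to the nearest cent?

Monthly rate r = 11.8%/12 = 0.983333% = 0.00983333.
At €325.00/mo: n = ⌈−ln(1 − rB₀/P)/ln(1+r)⌉ = 71 payments (last €220.84); total interest = total paid − €16,500.00 = €6,470.84.
At €375.00/mo: 58 payments (last €346.80); total interest €5,221.80.
Interest saved = €6,470.84 − €5,221.80 = €1,249.04.

€1,249.04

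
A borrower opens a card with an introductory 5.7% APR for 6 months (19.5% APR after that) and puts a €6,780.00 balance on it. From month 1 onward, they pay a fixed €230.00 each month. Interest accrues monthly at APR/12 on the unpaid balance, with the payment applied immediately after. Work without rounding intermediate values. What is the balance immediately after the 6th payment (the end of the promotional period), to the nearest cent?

€5,579.05

Promo months 1–6 at r₀ = 5.7%/12 = 0.00475; months 7+ at r₁ = 19.5%/12 = 0.01625.
After month 6: iterate B ← B·(1+r₀) − €230.00 for 6 months → €5,579.05.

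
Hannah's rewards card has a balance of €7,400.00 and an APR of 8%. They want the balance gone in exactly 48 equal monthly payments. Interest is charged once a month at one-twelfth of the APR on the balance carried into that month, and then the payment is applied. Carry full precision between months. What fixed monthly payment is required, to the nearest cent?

Monthly rate r = 8%/12 = 0.666667% = 0.00666667.
Level-payment amortization: P = B₀·r / (1 − (1+r)^(−n)) = 7400.00·0.00666667 / (1 − 1.00667^(−48)).
Denominator 1 − (1+r)^(−48) = 0.27307942.
P = 49.3333 / 0.27307942 ≈ 180.66.

€180.66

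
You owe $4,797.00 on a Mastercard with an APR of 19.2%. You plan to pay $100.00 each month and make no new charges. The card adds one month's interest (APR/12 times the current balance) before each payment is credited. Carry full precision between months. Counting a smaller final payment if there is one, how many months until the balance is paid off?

Monthly rate r = 19.2%/12 = 1.6% = 0.016.
Recurrence: B ← B·(1+r) − $100.00.
Month 1: interest $76.75; balance after payment $4,773.75.
Month 2: interest $76.38; balance after payment $4,750.13.
Closed form: n = −ln(1 − rB₀/P)/ln(1+r) = −ln(0.23248)/ln(1.016) ≈ 91.912, so the balance reaches zero during payment 92.

92 payments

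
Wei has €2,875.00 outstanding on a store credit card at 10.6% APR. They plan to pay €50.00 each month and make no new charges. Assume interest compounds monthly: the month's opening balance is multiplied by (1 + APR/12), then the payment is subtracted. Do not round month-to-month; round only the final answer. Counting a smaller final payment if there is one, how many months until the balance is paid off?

Monthly rate r = 10.6%/12 = 0.883333% = 0.00883333.
Recurrence: B ← B·(1+r) − €50.00.
Month 1: interest €25.40; balance after payment €2,850.40.
Month 2: interest €25.18; balance after payment €2,825.57.
Closed form: n = −ln(1 − rB₀/P)/ln(1+r) = −ln(0.49208)/ln(1.00883) ≈ 80.630, so the balance reaches zero during payment 81.

81 months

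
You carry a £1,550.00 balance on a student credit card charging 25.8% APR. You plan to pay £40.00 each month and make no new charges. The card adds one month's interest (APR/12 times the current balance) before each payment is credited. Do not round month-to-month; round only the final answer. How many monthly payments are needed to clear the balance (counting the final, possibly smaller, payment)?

85 payments

Monthly rate r = 25.8%/12 = 2.15% = 0.0215.
Recurrence: B ← B·(1+r) − £40.00.
Month 1: interest £33.33; balance after payment £1,543.33.
Month 2: interest £33.18; balance after payment £1,536.51.
Closed form: n = −ln(1 − rB₀/P)/ln(1+r) = −ln(0.16687)/ln(1.0215) ≈ 84.172, so the balance reaches zero during payment 85.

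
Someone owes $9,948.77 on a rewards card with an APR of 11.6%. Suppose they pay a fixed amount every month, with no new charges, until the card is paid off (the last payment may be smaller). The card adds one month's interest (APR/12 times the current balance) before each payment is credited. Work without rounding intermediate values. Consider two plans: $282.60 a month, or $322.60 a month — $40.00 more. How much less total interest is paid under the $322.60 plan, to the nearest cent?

Monthly rate r = 11.6%/12 = 0.966667% = 0.00966667.
At $282.60/mo: n = ⌈−ln(1 − rB₀/P)/ln(1+r)⌉ = 44 payments (last $68.22); total interest = total paid − $9,948.77 = $2,271.25.
At $322.60/mo: 37 payments (last $256.95); total interest $1,921.78.
Interest saved = $2,271.25 − $1,921.78 = $349.47.

$349.47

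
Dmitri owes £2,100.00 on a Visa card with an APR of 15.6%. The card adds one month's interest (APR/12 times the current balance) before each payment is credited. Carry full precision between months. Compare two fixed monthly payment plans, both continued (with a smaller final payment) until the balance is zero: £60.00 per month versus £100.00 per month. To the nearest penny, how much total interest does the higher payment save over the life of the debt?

£350.99

Monthly rate r = 15.6%/12 = 1.3% = 0.013.
At £60.00/mo: n = ⌈−ln(1 − rB₀/P)/ln(1+r)⌉ = 47 payments (last £59.57); total interest = total paid − £2,100.00 = £719.57.
At £100.00/mo: 25 payments (last £68.58); total interest £368.58.
Interest saved = £719.57 − £368.58 = £350.99.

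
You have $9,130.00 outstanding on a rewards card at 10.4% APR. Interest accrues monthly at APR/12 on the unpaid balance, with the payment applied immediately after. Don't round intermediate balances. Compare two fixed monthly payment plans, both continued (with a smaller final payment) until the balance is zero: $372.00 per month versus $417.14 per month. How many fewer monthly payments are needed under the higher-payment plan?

Monthly rate r = 10.4%/12 = 0.866667% = 0.00866667.
At $372.00/mo: n = ⌈−ln(1 − rB₀/P)/ln(1+r)⌉ = 28 payments (last $265.96); total interest = total paid − $9,130.00 = $1,179.96.
At $417.14/mo: 25 payments (last $156.69); total interest $1,038.05.
Payments saved = 28 − 25 = 3.

3 fewer payments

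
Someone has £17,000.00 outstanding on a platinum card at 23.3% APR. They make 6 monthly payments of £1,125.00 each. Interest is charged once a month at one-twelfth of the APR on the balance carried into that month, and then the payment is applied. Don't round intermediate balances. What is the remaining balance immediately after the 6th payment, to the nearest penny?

Monthly rate r = 23.3%/12 = 1.94167% = 0.0194167.
Each month: B ← B·(1+r) − £1,125.00.
Month 1: interest £330.08; balance after payment £16,205.08.
Month 2: interest £314.65; balance after payment £15,394.73.
Month 3: interest £298.91; balance after payment £14,568.65.
Month 4: interest £282.87; balance after payment £13,726.52.
Month 5: interest £266.52; balance after payment £12,868.04.
Month 6: interest £249.85; balance after payment £11,992.90.

£11,992.90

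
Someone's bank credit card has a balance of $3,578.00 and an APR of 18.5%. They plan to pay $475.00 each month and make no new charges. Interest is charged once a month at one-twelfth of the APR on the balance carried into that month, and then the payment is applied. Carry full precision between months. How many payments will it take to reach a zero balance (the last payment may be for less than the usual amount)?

Monthly rate r = 18.5%/12 = 1.54167% = 0.0154167.
Recurrence: B ← B·(1+r) − $475.00.
Month 1: interest $55.16; balance after payment $3,158.16.
Month 2: interest $48.69; balance after payment $2,731.85.
Closed form: n = −ln(1 − rB₀/P)/ln(1+r) = −ln(0.88387)/ln(1.01542) ≈ 8.069, so the balance reaches zero during payment 9.

9 payments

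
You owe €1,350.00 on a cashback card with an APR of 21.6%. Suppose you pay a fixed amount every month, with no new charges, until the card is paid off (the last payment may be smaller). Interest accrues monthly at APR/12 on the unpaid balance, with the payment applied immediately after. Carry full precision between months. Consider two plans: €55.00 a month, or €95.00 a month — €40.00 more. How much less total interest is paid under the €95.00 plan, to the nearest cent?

€224.28

Monthly rate r = 21.6%/12 = 1.8% = 0.018.
At €55.00/mo: n = ⌈−ln(1 − rB₀/P)/ln(1+r)⌉ = 33 payments (last €37.70); total interest = total paid − €1,350.00 = €447.70.
At €95.00/mo: 17 payments (last €53.42); total interest €223.42.
Interest saved = €447.70 − €223.42 = €224.28.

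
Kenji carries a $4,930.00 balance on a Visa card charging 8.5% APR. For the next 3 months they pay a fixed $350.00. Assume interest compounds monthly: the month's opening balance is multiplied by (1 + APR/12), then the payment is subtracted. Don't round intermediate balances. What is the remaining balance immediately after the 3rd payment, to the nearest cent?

Monthly rate r = 8.5%/12 = 0.708333% = 0.00708333.
Each month: B ← B·(1+r) − $350.00.
Month 1: interest $34.92; balance after payment $4,614.92.
Month 2: interest $32.69; balance after payment $4,297.61.
Month 3: interest $30.44; balance after payment $3,978.05.

$3,978.05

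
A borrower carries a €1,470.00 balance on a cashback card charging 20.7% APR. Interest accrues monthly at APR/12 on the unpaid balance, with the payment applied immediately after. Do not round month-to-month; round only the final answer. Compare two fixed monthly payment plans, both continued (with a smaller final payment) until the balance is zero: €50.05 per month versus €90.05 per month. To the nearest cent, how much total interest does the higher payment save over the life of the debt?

Monthly rate r = 20.7%/12 = 1.725% = 0.01725.
At €50.05/mo: n = ⌈−ln(1 − rB₀/P)/ln(1+r)⌉ = 42 payments (last €15.61); total interest = total paid − €1,470.00 = €597.66.
At €90.05/mo: 20 payments (last €30.52); total interest €271.47.
Interest saved = €597.66 − €271.47 = €326.19.

€326.19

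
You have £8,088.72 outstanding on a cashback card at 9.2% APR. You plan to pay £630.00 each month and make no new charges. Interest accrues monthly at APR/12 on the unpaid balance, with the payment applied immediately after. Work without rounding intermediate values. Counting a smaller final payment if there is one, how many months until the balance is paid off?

14 payments

Monthly rate r = 9.2%/12 = 0.766667% = 0.00766667.
Recurrence: B ← B·(1+r) − £630.00.
Month 1: interest £62.01; balance after payment £7,520.73.
Month 2: interest £57.66; balance after payment £6,948.39.
Closed form: n = −ln(1 − rB₀/P)/ln(1+r) = −ln(0.90157)/ln(1.00767) ≈ 13.568, so the balance reaches zero during payment 14.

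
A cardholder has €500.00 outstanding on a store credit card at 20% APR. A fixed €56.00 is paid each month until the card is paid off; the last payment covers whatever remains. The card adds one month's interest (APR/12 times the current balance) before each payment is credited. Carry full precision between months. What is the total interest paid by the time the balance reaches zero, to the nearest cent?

Monthly rate r = 20%/12 = 1.66667% = 0.0166667.
Payoff takes n = ⌈−ln(1 − rB₀/P)/ln(1+r)⌉ = ⌈9.747⌉ = 10 payments; the last is €41.95.
Total paid = 9·€56.00 + €41.95 = €545.95.
Total interest = total paid − principal = €545.95 − €500.00 = €45.95.

€45.95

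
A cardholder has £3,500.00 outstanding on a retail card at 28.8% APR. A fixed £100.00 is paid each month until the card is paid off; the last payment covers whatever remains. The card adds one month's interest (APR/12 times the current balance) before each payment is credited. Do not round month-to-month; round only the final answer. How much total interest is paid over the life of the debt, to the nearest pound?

£4,227

Monthly rate r = 28.8%/12 = 2.4% = 0.024.
Payoff takes n = ⌈−ln(1 − rB₀/P)/ln(1+r)⌉ = ⌈77.270⌉ = 78 payments; the last is £27.26.
Total paid = 77·£100.00 + £27.26 = £7,727.26.
Total interest = total paid − principal = £7,727.26 − £3,500.00 = £4,227.26.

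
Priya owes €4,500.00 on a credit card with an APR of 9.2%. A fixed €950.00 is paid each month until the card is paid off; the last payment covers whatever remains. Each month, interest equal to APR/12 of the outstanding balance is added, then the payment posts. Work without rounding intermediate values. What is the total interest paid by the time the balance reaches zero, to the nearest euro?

Monthly rate r = 9.2%/12 = 0.766667% = 0.00766667.
Payoff takes n = ⌈−ln(1 − rB₀/P)/ln(1+r)⌉ = ⌈4.843⌉ = 5 payments; the last is €801.77.
Total paid = 4·€950.00 + €801.77 = €4,601.77.
Total interest = total paid − principal = €4,601.77 − €4,500.00 = €101.77.

€102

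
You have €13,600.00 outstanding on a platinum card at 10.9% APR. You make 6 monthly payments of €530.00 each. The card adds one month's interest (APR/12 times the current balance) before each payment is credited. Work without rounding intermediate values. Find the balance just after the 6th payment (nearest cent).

Monthly rate r = 10.9%/12 = 0.908333% = 0.00908333.
Each month: B ← B·(1+r) − €530.00.
Month 1: interest €123.53; balance after payment €13,193.53.
Month 2: interest €119.84; balance after payment €12,783.37.
Month 3: interest €116.12; balance after payment €12,369.49.
Month 4: interest €112.36; balance after payment €11,951.85.
Month 5: interest €108.56; balance after payment €11,530.41.
Month 6: interest €104.73; balance after payment €11,105.14.

€11,105.14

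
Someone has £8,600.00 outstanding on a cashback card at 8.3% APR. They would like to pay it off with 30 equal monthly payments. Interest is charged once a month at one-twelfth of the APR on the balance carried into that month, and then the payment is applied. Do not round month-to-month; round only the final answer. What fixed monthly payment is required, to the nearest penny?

Monthly rate r = 8.3%/12 = 0.691667% = 0.00691667.
Level-payment amortization: P = B₀·r / (1 − (1+r)^(−n)) = 8600.00·0.00691667 / (1 − 1.00692^(−30)).
Denominator 1 − (1+r)^(−30) = 0.186806091.
P = 59.4833 / 0.186806091 ≈ 318.42.

£318.42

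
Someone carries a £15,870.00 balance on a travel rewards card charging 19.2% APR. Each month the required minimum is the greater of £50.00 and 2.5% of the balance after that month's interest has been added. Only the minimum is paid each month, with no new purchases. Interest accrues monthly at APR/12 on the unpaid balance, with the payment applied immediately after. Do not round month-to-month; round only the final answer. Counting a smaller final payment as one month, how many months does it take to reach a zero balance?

284 months

Monthly rate r = 19.2%/12 = 1.6% = 0.016.
While 2.5% of the post-interest balance exceeds £50.00, each month B ← (B·(1+r))·(1 − 0.025), i.e. B shrinks by the factor (1+r)·0.975 = 0.9906.
This holds for months 1–221. Entering month 222 the balance is £1,968.37; 2.5% of the post-interest balance is now below £50.00, so the flat £50.00 minimum applies from here.
From month 222 a fixed £50.00 at rate r clears £1,968.37 in 63 more payments. Total: 221 + 63 = 284 months.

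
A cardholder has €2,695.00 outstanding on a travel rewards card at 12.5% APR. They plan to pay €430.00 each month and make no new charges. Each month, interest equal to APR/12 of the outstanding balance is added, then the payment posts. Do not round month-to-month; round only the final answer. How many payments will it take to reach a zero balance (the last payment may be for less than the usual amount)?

7 payments

Monthly rate r = 12.5%/12 = 1.04167% = 0.0104167.
Recurrence: B ← B·(1+r) − €430.00.
Month 1: interest €28.07; balance after payment €2,293.07.
Month 2: interest €23.89; balance after payment €1,886.96.
Closed form: n = −ln(1 − rB₀/P)/ln(1+r) = −ln(0.93471)/ln(1.01042) ≈ 6.515, so the balance reaches zero during payment 7.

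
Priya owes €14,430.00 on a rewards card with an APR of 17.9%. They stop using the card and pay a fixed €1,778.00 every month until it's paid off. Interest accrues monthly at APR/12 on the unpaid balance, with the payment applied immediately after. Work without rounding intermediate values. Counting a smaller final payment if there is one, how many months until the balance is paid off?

9 payments

Monthly rate r = 17.9%/12 = 1.49167% = 0.0149167.
Recurrence: B ← B·(1+r) − €1,778.00.
Month 1: interest €215.25; balance after payment €12,867.25.
Month 2: interest €191.94; balance after payment €11,281.18.
Closed form: n = −ln(1 − rB₀/P)/ln(1+r) = −ln(0.87894)/ln(1.01492) ≈ 8.715, so the balance reaches zero during payment 9.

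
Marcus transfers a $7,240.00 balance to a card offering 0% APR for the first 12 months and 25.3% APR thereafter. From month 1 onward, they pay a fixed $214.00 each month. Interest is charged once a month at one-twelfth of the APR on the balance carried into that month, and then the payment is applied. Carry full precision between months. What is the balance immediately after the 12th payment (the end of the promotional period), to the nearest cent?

Promo months 1–12 at r₀ = 0%/12 = 0; months 13+ at r₁ = 25.3%/12 = 0.0210833.
After month 12 (no interest yet): B = $7,240.00 − 12·$214.00 = $4,672.00.

$4,672.00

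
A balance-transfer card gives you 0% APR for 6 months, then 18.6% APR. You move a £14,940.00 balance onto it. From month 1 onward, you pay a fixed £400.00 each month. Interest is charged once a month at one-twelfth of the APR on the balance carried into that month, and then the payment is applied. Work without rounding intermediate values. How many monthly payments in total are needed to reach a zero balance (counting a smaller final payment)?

50 months

Promo months 1–6 at r₀ = 0%/12 = 0; months 7+ at r₁ = 18.6%/12 = 0.0155.
After month 6 (no interest yet): B = £14,940.00 − 6·£400.00 = £12,540.00.
Then at r₁ with £400.00/mo: n₂ = −ln(1 − r₁·B/P)/ln(1+r₁) ≈ 43.26 → 44 more payments.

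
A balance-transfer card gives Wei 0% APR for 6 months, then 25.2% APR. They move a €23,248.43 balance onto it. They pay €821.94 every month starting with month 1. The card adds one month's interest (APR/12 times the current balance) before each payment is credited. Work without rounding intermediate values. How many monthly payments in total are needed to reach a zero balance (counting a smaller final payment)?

37 months

Promo months 1–6 at r₀ = 0%/12 = 0; months 7+ at r₁ = 25.2%/12 = 0.021.
After month 6 (no interest yet): B = €23,248.43 − 6·€821.94 = €18,316.79.
Then at r₁ with €821.94/mo: n₂ = −ln(1 − r₁·B/P)/ln(1+r₁) ≈ 30.37 → 31 more payments.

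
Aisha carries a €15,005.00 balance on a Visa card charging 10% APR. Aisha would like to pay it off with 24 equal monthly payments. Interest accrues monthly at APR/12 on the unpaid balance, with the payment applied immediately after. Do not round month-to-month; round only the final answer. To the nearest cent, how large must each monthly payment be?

€692.40

Monthly rate r = 10%/12 = 0.833333% = 0.00833333.
Level-payment amortization: P = B₀·r / (1 − (1+r)^(−n)) = 15005.00·0.00833333 / (1 − 1.00833^(−24)).
Denominator 1 − (1+r)^(−24) = 0.180590457.
P = 125.042 / 0.180590457 ≈ 692.40.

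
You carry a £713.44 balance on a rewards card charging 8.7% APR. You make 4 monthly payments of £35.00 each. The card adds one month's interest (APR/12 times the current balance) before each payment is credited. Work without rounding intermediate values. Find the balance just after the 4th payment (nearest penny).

£592.83

Monthly rate r = 8.7%/12 = 0.725% = 0.00725.
Each month: B ← B·(1+r) − £35.00.
Month 1: interest £5.17; balance after payment £683.61.
Month 2: interest £4.96; balance after payment £653.57.
Month 3: interest £4.74; balance after payment £623.31.
Month 4: interest £4.52; balance after payment £592.83.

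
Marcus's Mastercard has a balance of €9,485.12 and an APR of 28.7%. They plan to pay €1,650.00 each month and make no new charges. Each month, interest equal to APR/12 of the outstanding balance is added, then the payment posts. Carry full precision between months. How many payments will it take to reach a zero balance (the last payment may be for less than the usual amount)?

Monthly rate r = 28.7%/12 = 2.39167% = 0.0239167.
Recurrence: B ← B·(1+r) − €1,650.00.
Month 1: interest €226.85; balance after payment €8,061.97.
Month 2: interest €192.82; balance after payment €6,604.79.
Closed form: n = −ln(1 − rB₀/P)/ln(1+r) = −ln(0.86251)/ln(1.02392) ≈ 6.258, so the balance reaches zero during payment 7.

7 payments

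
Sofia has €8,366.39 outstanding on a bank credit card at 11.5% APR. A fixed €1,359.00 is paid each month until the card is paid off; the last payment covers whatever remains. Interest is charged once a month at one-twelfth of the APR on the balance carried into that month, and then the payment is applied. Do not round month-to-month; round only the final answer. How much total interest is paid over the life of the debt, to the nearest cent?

€299.73

Monthly rate r = 11.5%/12 = 0.958333% = 0.00958333.
Payoff takes n = ⌈−ln(1 − rB₀/P)/ln(1+r)⌉ = ⌈6.376⌉ = 7 payments; the last is €512.12.
Total paid = 6·€1,359.00 + €512.12 = €8,666.12.
Total interest = total paid − principal = €8,666.12 − €8,366.39 = €299.73.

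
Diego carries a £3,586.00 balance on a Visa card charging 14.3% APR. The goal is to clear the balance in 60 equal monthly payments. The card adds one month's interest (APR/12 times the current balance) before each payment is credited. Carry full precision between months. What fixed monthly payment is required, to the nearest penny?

Monthly rate r = 14.3%/12 = 1.19167% = 0.0119167.
Level-payment amortization: P = B₀·r / (1 − (1+r)^(−n)) = 3586.00·0.0119167 / (1 − 1.01192^(−60)).
Denominator 1 − (1+r)^(−60) = 0.508735862.
P = 42.7332 / 0.508735862 ≈ 84.00.

£84.00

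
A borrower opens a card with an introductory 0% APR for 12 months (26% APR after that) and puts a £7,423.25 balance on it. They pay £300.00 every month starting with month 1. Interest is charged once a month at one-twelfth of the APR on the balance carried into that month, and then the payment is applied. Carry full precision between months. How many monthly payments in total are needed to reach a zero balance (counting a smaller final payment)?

28 payments

Promo months 1–12 at r₀ = 0%/12 = 0; months 13+ at r₁ = 26%/12 = 0.0216667.
After month 12 (no interest yet): B = £7,423.25 − 12·£300.00 = £3,823.25.
Then at r₁ with £300.00/mo: n₂ = −ln(1 − r₁·B/P)/ln(1+r₁) ≈ 15.07 → 16 more payments.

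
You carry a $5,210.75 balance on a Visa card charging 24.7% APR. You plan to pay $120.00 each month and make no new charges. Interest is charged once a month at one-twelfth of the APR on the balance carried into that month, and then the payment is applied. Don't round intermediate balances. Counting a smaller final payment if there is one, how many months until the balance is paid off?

Monthly rate r = 24.7%/12 = 2.05833% = 0.0205833.
Recurrence: B ← B·(1+r) − $120.00.
Month 1: interest $107.25; balance after payment $5,198.00.
Month 2: interest $106.99; balance after payment $5,185.00.
Closed form: n = −ln(1 − rB₀/P)/ln(1+r) = −ln(0.10621)/ln(1.02058) ≈ 110.056, so the balance reaches zero during payment 111.

111 months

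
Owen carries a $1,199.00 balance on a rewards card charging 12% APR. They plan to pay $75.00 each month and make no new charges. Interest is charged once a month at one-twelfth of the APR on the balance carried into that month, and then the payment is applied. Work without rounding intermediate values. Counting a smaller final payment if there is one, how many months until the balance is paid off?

18 payments

Monthly rate r = 12%/12 = 1% = 0.01.
Recurrence: B ← B·(1+r) − $75.00.
Month 1: interest $11.99; balance after payment $1,135.99.
Month 2: interest $11.36; balance after payment $1,072.35.
Closed form: n = −ln(1 − rB₀/P)/ln(1+r) = −ln(0.84013)/ln(1.01) ≈ 17.506, so the balance reaches zero during payment 18.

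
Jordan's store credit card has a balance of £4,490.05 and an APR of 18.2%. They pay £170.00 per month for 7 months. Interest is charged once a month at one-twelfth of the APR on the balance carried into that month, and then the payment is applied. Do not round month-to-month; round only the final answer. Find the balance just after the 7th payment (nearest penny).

£3,743.46

Monthly rate r = 18.2%/12 = 1.51667% = 0.0151667.
Each month: B ← B·(1+r) − £170.00.
Month 1: interest £68.10; balance after payment £4,388.15.
Month 2: interest £66.55; balance after payment £4,284.70.
Month 3: interest £64.98; balance after payment £4,179.69.
Month 4: interest £63.39; balance after payment £4,073.08.
Month 5: interest £61.78; balance after payment £3,964.85.
Month 6: interest £60.13; balance after payment £3,854.99.
Month 7: interest £58.47; balance after payment £3,743.46.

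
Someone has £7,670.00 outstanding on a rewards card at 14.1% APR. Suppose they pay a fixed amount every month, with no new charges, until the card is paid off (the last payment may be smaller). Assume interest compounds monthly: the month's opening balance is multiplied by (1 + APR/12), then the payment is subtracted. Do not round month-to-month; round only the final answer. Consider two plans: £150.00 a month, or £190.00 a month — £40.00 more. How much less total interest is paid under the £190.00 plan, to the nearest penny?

Monthly rate r = 14.1%/12 = 1.175% = 0.01175.
At £150.00/mo: n = ⌈−ln(1 − rB₀/P)/ln(1+r)⌉ = 79 payments (last £92.37); total interest = total paid − £7,670.00 = £4,122.37.
At £190.00/mo: 56 payments (last £9.76); total interest £2,789.76.
Interest saved = £4,122.37 − £2,789.76 = £1,332.61.

£1,332.61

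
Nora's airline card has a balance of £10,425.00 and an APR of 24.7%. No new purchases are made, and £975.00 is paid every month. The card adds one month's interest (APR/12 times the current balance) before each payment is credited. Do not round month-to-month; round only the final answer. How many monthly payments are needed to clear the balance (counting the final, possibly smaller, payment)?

13 payments

Monthly rate r = 24.7%/12 = 2.05833% = 0.0205833.
Recurrence: B ← B·(1+r) − £975.00.
Month 1: interest £214.58; balance after payment £9,664.58.
Month 2: interest £198.93; balance after payment £8,888.51.
Closed form: n = −ln(1 − rB₀/P)/ln(1+r) = −ln(0.77992)/ln(1.02058) ≈ 12.200, so the balance reaches zero during payment 13.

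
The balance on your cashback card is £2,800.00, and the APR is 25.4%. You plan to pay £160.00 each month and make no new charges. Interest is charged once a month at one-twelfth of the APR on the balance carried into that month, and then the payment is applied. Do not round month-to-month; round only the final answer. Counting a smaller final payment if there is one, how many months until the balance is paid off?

Monthly rate r = 25.4%/12 = 2.11667% = 0.0211667.
Recurrence: B ← B·(1+r) − £160.00.
Month 1: interest £59.27; balance after payment £2,699.27.
Month 2: interest £57.13; balance after payment £2,596.40.
Closed form: n = −ln(1 − rB₀/P)/ln(1+r) = −ln(0.62958)/ln(1.02117) ≈ 22.090, so the balance reaches zero during payment 23.

23 months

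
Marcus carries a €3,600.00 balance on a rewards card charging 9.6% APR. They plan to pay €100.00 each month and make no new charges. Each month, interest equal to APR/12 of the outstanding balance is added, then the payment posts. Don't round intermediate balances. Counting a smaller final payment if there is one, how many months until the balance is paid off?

Monthly rate r = 9.6%/12 = 0.8% = 0.008.
Recurrence: B ← B·(1+r) − €100.00.
Month 1: interest €28.80; balance after payment €3,528.80.
Month 2: interest €28.23; balance after payment €3,457.03.
Closed form: n = −ln(1 − rB₀/P)/ln(1+r) = −ln(0.712)/ln(1.008) ≈ 42.629, so the balance reaches zero during payment 43.

43 payments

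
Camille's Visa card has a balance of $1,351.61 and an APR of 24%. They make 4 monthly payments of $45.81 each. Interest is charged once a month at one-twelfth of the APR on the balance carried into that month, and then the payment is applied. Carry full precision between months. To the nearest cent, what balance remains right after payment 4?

$1,274.22

Monthly rate r = 24%/12 = 2% = 0.02.
Each month: B ← B·(1+r) − $45.81.
Month 1: interest $27.03; balance after payment $1,332.83.
Month 2: interest $26.66; balance after payment $1,313.68.
Month 3: interest $26.27; balance after payment $1,294.14.
Month 4: interest $25.88; balance after payment $1,274.22.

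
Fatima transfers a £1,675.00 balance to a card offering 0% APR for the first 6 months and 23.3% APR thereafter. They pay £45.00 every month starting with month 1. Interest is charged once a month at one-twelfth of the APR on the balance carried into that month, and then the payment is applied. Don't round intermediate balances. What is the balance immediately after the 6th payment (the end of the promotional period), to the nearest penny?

£1,405.00

Promo months 1–6 at r₀ = 0%/12 = 0; months 7+ at r₁ = 23.3%/12 = 0.0194167.
After month 6 (no interest yet): B = £1,675.00 − 6·£45.00 = £1,405.00.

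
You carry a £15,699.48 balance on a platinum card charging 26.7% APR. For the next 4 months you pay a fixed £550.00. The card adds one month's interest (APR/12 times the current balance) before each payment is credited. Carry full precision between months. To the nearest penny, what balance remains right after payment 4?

£14,869.54

Monthly rate r = 26.7%/12 = 2.225% = 0.02225.
Each month: B ← B·(1+r) − £550.00.
Month 1: interest £349.31; balance after payment £15,498.79.
Month 2: interest £344.85; balance after payment £15,293.64.
Month 3: interest £340.28; balance after payment £15,083.93.
Month 4: interest £335.62; balance after payment £14,869.54.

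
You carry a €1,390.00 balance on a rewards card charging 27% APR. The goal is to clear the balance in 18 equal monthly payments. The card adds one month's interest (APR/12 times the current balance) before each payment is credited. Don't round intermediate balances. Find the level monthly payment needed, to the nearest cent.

Monthly rate r = 27%/12 = 2.25% = 0.0225.
Level-payment amortization: P = B₀·r / (1 − (1+r)^(−n)) = 1390.00·0.0225 / (1 − 1.0225^(−18)).
Denominator 1 − (1+r)^(−18) = 0.330022374.
P = 31.275 / 0.330022374 ≈ 94.77.

€94.77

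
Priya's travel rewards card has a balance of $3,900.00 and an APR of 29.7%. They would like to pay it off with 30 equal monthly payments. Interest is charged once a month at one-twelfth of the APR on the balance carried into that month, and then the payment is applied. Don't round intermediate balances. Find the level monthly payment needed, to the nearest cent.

Monthly rate r = 29.7%/12 = 2.475% = 0.02475.
Level-payment amortization: P = B₀·r / (1 − (1+r)^(−n)) = 3900.00·0.02475 / (1 − 1.02475^(−30)).
Denominator 1 − (1+r)^(−30) = 0.519755732.
P = 96.525 / 0.519755732 ≈ 185.71.

$185.71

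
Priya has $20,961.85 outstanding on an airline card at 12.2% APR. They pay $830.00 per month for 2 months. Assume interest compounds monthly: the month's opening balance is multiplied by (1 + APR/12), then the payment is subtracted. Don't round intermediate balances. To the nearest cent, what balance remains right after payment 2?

$19,721.80

Monthly rate r = 12.2%/12 = 1.01667% = 0.0101667.
Each month: B ← B·(1+r) − $830.00.
Month 1: interest $213.11; balance after payment $20,344.96.
Month 2: interest $206.84; balance after payment $19,721.80.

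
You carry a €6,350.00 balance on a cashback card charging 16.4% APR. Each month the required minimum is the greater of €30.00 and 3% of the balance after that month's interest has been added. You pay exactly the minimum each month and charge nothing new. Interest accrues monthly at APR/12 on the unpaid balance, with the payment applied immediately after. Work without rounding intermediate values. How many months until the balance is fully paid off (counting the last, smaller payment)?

155 months

Monthly rate r = 16.4%/12 = 1.36667% = 0.0136667.
While 3% of the post-interest balance exceeds €30.00, each month B ← (B·(1+r))·(1 − 0.03), i.e. B shrinks by the factor (1+r)·0.97 = 0.98326.
This holds for months 1–111. Entering month 112 the balance is €974.54; 3% of the post-interest balance is now below €30.00, so the flat €30.00 minimum applies from here.
From month 112 a fixed €30.00 at rate r clears €974.54 in 44 more payments. Total: 111 + 44 = 155 months.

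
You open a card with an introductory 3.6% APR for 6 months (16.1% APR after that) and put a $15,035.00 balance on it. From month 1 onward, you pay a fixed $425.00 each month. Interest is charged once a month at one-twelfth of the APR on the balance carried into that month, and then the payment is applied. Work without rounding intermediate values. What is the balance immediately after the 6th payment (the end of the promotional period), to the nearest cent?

Promo months 1–6 at r₀ = 3.6%/12 = 0.003; months 7+ at r₁ = 16.1%/12 = 0.0134167.
After month 6: iterate B ← B·(1+r₀) − $425.00 for 6 months → $12,738.47.

$12,738.47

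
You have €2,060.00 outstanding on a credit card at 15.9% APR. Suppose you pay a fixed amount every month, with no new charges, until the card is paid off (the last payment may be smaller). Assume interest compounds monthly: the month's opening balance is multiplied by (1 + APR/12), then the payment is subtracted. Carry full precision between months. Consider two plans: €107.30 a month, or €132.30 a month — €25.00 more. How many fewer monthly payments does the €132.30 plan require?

5 fewer payments

Monthly rate r = 15.9%/12 = 1.325% = 0.01325.
At €107.30/mo: n = ⌈−ln(1 − rB₀/P)/ln(1+r)⌉ = 23 payments (last €32.38); total interest = total paid − €2,060.00 = €332.98.
At €132.30/mo: 18 payments (last €73.52); total interest €262.62.
Payments saved = 23 − 18 = 5.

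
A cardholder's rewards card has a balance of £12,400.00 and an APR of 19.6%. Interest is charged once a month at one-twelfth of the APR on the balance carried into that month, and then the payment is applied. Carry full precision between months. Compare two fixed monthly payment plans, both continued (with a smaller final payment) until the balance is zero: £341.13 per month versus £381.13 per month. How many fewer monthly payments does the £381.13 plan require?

Monthly rate r = 19.6%/12 = 1.63333% = 0.0163333.
At £341.13/mo: n = ⌈−ln(1 − rB₀/P)/ln(1+r)⌉ = 56 payments (last £203.22); total interest = total paid − £12,400.00 = £6,565.37.
At £381.13/mo: 47 payments (last £300.39); total interest £5,432.37.
Payments saved = 56 − 47 = 9.

9 fewer payments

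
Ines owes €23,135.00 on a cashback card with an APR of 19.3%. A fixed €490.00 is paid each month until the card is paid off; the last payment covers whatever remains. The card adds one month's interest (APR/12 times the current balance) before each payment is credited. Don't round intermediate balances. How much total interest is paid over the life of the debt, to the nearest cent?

Monthly rate r = 19.3%/12 = 1.60833% = 0.0160833.
Payoff takes n = ⌈−ln(1 − rB₀/P)/ln(1+r)⌉ = ⌈89.278⌉ = 90 payments; the last is €137.09.
Total paid = 89·€490.00 + €137.09 = €43,747.09.
Total interest = total paid − principal = €43,747.09 − €23,135.00 = €20,612.09.

€20,612.09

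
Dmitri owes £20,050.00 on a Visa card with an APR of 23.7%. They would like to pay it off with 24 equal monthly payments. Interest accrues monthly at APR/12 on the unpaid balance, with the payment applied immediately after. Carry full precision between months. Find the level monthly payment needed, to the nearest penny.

Monthly rate r = 23.7%/12 = 1.975% = 0.01975.
Level-payment amortization: P = B₀·r / (1 − (1+r)^(−n)) = 20050.00·0.01975 / (1 − 1.01975^(−24)).
Denominator 1 − (1+r)^(−24) = 0.374610098.
P = 395.988 / 0.374610098 ≈ 1057.07.

£1,057.07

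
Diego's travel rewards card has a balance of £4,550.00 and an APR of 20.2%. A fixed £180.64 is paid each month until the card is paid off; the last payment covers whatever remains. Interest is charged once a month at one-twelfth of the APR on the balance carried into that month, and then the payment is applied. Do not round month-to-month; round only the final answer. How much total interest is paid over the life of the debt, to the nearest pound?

Monthly rate r = 20.2%/12 = 1.68333% = 0.0168333.
Payoff takes n = ⌈−ln(1 − rB₀/P)/ln(1+r)⌉ = ⌈33.046⌉ = 34 payments; the last is £8.44.
Total paid = 33·£180.64 + £8.44 = £5,969.56.
Total interest = total paid − principal = £5,969.56 − £4,550.00 = £1,419.56.

£1,420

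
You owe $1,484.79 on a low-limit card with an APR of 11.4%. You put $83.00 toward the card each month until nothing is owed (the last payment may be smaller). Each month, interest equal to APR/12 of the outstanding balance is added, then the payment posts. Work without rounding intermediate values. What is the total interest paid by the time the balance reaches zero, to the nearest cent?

$150.37

Monthly rate r = 11.4%/12 = 0.95% = 0.0095.
Payoff takes n = ⌈−ln(1 − rB₀/P)/ln(1+r)⌉ = ⌈19.700⌉ = 20 payments; the last is $58.16.
Total paid = 19·$83.00 + $58.16 = $1,635.16.
Total interest = total paid − principal = $1,635.16 − $1,484.79 = $150.37.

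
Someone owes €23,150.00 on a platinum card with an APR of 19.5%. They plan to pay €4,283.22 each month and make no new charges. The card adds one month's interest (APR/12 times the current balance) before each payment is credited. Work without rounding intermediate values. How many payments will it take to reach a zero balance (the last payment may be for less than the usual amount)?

6 months

Monthly rate r = 19.5%/12 = 1.625% = 0.01625.
Recurrence: B ← B·(1+r) − €4,283.22.
Month 1: interest €376.19; balance after payment €19,242.97.
Month 2: interest €312.70; balance after payment €15,272.45.
Month 3: interest €248.18; balance after payment €11,237.40.
Month 4: interest €182.61; balance after payment €7,136.79.
Month 5: interest €115.97; balance after payment €2,969.54.
Month 6: interest €48.26; balance after payment €0.00.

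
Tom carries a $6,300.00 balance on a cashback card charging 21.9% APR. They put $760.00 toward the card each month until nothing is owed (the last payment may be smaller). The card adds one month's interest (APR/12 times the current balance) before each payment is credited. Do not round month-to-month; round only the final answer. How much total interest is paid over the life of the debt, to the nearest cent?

$593.40

Monthly rate r = 21.9%/12 = 1.825% = 0.01825.
Payoff takes n = ⌈−ln(1 − rB₀/P)/ln(1+r)⌉ = ⌈9.070⌉ = 10 payments; the last is $53.40.
Total paid = 9·$760.00 + $53.40 = $6,893.40.
Total interest = total paid − principal = $6,893.40 − $6,300.00 = $593.40.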